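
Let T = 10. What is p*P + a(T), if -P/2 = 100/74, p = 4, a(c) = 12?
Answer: 44/37 ≈ 1.1892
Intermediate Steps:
P = -100/37 (P = -200/74 = -2*50/37 = -100/37 ≈ -2.7027)
p*P + a(T) = 4*(-100/37) + 12 = -400/37 + 12 = 44/37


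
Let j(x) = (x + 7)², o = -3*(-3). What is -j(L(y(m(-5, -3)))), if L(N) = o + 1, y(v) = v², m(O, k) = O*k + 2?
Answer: -289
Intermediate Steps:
m(O, k) = 2 + O*k
o = 9
L(N) = 10 (L(N) = 9 + 1 = 10)
j(x) = (7 + x)²
-j(L(y(m(-5, -3)))) = -(7 + 10)² = -1*17² = -1*289 = -289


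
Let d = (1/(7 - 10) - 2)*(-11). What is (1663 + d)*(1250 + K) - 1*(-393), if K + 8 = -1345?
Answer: -520619/3 ≈ -1.7354e+5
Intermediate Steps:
K = -1353 (K = -8 - 1345 = -1353)
d = 77/3 (d = (1/(-3) - 2)*(-11) = (-1/3 - 2)*(-11) = -7/3*(-11) = 77/3 ≈ 25.667)
(1663 + d)*(1250 + K) - 1*(-393) = (1663 + 77/3)*(1250 - 1353) - 1*(-393) = (5066/3)*(-103) + 393 = -521798/3 + 393 = -520619/3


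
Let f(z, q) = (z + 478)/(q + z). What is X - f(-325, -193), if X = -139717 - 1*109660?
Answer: -129177133/518 ≈ -2.4938e+5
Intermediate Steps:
f(z, q) = (478 + z)/(q + z)
X = -249377 (X = -139717 - 109660 = -249377)
X - f(-325, -193) = -249377 - (478 - 325)/(-193 - 325) = -249377 - 153/(-518) = -249377 - (-1)*153/518 = -249377 - 1*(-153/518) = -249377 + 153/518 = -129177133/518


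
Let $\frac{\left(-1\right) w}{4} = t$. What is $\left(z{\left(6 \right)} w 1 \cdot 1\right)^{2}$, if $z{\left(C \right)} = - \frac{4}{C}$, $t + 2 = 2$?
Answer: $0$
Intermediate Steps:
$t = 0$ ($t = -2 + 2 = 0$)
$w = 0$ ($w = \left(-4\right) 0 = 0$)
$\left(z{\left(6 \right)} w 1 \cdot 1\right)^{2} = \left(- \frac{4}{6} \cdot 0 \cdot 1 \cdot 1\right)^{2} = \left(\left(-4\right) \frac{1}{6} \cdot 0 \cdot 1\right)^{2} = \left(\left(- \frac{2}{3}\right) 0\right)^{2} = 0^{2} = 0$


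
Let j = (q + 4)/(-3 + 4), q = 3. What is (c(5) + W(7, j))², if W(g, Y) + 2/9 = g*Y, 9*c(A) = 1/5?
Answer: 59536/25 ≈ 2381.4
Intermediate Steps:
j = 7 (j = (3 + 4)/(-3 + 4) = 7/1 = 7*1 = 7)
c(A) = 1/45 (c(A) = (⅑)/5 = (⅑)*(⅕) = 1/45)
W(g, Y) = -2/9 + Y*g (W(g, Y) = -2/9 + g*Y = -2/9 + Y*g)
(c(5) + W(7, j))² = (1/45 + (-2/9 + 7*7))² = (1/45 + (-2/9 + 49))² = (1/45 + 439/9)² = (244/5)² = 59536/25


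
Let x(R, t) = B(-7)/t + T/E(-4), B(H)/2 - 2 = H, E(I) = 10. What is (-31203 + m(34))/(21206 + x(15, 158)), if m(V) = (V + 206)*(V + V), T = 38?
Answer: -5878785/8377846 ≈ -0.70171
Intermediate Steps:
m(V) = 2*V*(206 + V) (m(V) = (206 + V)*(2*V) = 2*V*(206 + V))
B(H) = 4 + 2*H
x(R, t) = 19/5 - 10/t (x(R, t) = (4 + 2*(-7))/t + 38/10 = (4 - 14)/t + 38*(1/10) = -10/t + 19/5 = 19/5 - 10/t)
(-31203 + m(34))/(21206 + x(15, 158)) = (-31203 + 2*34*(206 + 34))/(21206 + (19/5 - 10/158)) = (-31203 + 2*34*240)/(21206 + (19/5 - 10*1/158)) = (-31203 + 16320)/(21206 + (19/5 - 5/79)) = -14883/(21206 + 1476/395) = -14883/8377846/395 = -14883*395/8377846 = -5878785/8377846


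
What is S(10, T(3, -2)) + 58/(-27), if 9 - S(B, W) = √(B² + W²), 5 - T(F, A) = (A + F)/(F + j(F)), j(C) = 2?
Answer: 185/27 - 2*√769/5 ≈ -4.2405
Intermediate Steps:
T(F, A) = 5 - (A + F)/(2 + F) (T(F, A) = 5 - (A + F)/(F + 2) = 5 - (A + F)/(2 + F))
S(B, W) = 9 - √(B² + W²)
S(10, T(3, -2)) + 58/(-27) = (9 - √(10² + ((10 - 1*(-2) + 4*3)/(2 + 3))²)) + 58/(-27) = (9 - √(100 + ((10 + 2 + 12)/5)²)) - 1/27*58 = (9 - √(100 + ((⅕)*24)²)) - 58/27 = (9 - √(100 + (24/5)²)) - 58/27 = (9 - √(100 + 576/25)) - 58/27 = (9 - √(3076/25)) - 58/27 = (9 - 2*√769/5) - 58/27 = 185/27 - 2*√769/5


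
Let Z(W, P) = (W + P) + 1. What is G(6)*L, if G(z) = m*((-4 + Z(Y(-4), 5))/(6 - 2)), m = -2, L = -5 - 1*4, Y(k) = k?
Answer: -9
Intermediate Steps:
Z(W, P) = 1 + P + W (Z(W, P) = (P + W) + 1 = 1 + P + W)
L = -9 (L = -5 - 4 = -9)
G(z) = 1 (G(z) = -2*(-4 + (1 + 5 - 4))/(6 - 2) = -2*(-4 + 2)/4 = -(-4)/4 = -2*(-½) = 1)
G(6)*L = 1*(-9) = -9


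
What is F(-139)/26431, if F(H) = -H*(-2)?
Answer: -278/26431 ≈ -0.010518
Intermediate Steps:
F(H) = 2*H
F(-139)/26431 = (2*(-139))/26431 = -278*1/26431 = -278/26431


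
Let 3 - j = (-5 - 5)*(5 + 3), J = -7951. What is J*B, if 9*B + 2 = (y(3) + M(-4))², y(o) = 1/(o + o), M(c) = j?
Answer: -1979234479/324 ≈ -6.1088e+6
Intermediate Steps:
j = 83 (j = 3 - (-5 - 5)*(5 + 3) = 3 - (-10)*8 = 3 - 1*(-80) = 3 + 80 = 83)
M(c) = 83
y(o) = 1/(2*o)
B = 248929/324 (B = -2/9 + ((½)/3 + 83)²/9 = -2/9 + ((½)*(⅓) + 83)²/9 = -2/9 + (⅙ + 83)²/9 = -2/9 + (499/6)²/9 = -2/9 + (⅑)*(249001/36) = -2/9 + 249001/324 = 248929/324 ≈ 768.30)
J*B = -7951*248929/324 = -1979234479/324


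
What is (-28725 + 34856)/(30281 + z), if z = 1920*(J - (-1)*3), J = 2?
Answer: 6131/39881 ≈ 0.15373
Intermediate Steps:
z = 9600 (z = 1920*(2 - (-1)*3) = 1920*(2 - 1*(-3)) = 1920*(2 + 3) = 1920*5 = 9600)
(-28725 + 34856)/(30281 + z) = (-28725 + 34856)/(30281 + 9600) = 6131/39881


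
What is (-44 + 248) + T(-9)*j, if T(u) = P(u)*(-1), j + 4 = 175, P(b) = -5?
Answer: 1059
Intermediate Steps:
j = 171 (j = -4 + 175 = 171)
T(u) = 5 (T(u) = -5*(-1) = 5)
(-44 + 248) + T(-9)*j = (-44 + 248) + 5*171 = 204 + 855 = 1059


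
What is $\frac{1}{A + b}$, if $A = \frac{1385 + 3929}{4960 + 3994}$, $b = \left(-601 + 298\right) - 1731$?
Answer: $- \frac{4477}{9103561} \approx -0.00049179$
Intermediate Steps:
$b = -2034$ ($b = -303 - 1731 = -2034$)
$A = \frac{2657}{4477}$ ($A = \frac{5314}{8954} = 5314 \cdot \frac{1}{8954} = \frac{2657}{4477} \approx 0.59348$)
$\frac{1}{A + b} = \frac{1}{\frac{2657}{4477} - 2034} = \frac{1}{- \frac{9103561}{4477}} = - \frac{4477}{9103561}$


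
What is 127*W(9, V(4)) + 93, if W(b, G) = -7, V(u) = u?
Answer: -796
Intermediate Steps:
127*W(9, V(4)) + 93 = 127*(-7) + 93 = -889 + 93 = -796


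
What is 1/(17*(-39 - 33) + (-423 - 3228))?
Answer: -1/4875 ≈ -0.00020513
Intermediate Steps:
1/(17*(-39 - 33) + (-423 - 3228)) = 1/(17*(-72) - 3651) = 1/(-1224 - 3651) = 1/(-4875) = -1/4875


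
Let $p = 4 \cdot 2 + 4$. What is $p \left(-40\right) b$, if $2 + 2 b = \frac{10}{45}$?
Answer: $\frac{1280}{3} \approx 426.67$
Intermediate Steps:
$b = - \frac{8}{9}$ ($b = -1 + \frac{10 \cdot \frac{1}{45}}{2} = -1 + \frac{1}{2} \cdot \frac{2}{9} = -1 + \frac{1}{9} = - \frac{8}{9} \approx -0.88889$)
$p = 12$ ($p = 8 + 4 = 12$)
$p \left(-40\right) b = 12 \left(-40\right) \left(- \frac{8}{9}\right) = \left(-480\right) \left(- \frac{8}{9}\right) = \frac{1280}{3}$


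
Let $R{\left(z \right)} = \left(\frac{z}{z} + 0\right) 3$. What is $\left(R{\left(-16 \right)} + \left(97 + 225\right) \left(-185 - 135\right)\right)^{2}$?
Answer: $10616623369$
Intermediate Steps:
$R{\left(z \right)} = 3$ ($R{\left(z \right)} = \left(1 + 0\right) 3 = 1 \cdot 3 = 3$)
$\left(R{\left(-16 \right)} + \left(97 + 225\right) \left(-185 - 135\right)\right)^{2} = \left(3 + \left(97 + 225\right) \left(-185 - 135\right)\right)^{2} = \left(3 + 322 \left(-320\right)\right)^{2} = \left(3 - 103040\right)^{2} = \left(-103037\right)^{2} = 10616623369$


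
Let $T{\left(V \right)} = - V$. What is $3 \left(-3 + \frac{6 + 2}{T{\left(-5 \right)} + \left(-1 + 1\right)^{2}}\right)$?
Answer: $- \frac{21}{5} \approx -4.2$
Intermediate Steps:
$3 \left(-3 + \frac{6 + 2}{T{\left(-5 \right)} + \left(-1 + 1\right)^{2}}\right) = 3 \left(-3 + \frac{6 + 2}{\left(-1\right) \left(-5\right) + \left(-1 + 1\right)^{2}}\right) = 3 \left(-3 + \frac{8}{5 + 0^{2}}\right) = 3 \left(-3 + \frac{8}{5 + 0}\right) = 3 \left(-3 + \frac{8}{5}\right) = 3 \left(- \frac{7}{5}\right) = - \frac{21}{5}$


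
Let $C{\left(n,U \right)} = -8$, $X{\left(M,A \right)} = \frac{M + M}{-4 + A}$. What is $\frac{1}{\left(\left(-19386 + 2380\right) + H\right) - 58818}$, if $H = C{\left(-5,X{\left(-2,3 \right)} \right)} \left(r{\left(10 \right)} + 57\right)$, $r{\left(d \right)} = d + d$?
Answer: $- \frac{1}{76440} \approx -1.3082 \cdot 10^{-5}$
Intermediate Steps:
$X{\left(M,A \right)} = \frac{2 M}{-4 + A}$
$r{\left(d \right)} = 2 d$
$H = -616$ ($H = - 8 \left(2 \cdot 10 + 57\right) = - 8 \left(20 + 57\right) = \left(-8\right) 77 = -616$)
$\frac{1}{\left(\left(-19386 + 2380\right) + H\right) - 58818} = \frac{1}{\left(\left(-19386 + 2380\right) - 616\right) - 58818} = \frac{1}{\left(-17006 - 616\right) - 58818} = \frac{1}{-17622 - 58818} = \frac{1}{-76440} = - \frac{1}{76440}$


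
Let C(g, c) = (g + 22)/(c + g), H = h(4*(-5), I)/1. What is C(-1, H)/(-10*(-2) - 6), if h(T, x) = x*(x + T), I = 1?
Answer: -3/40 ≈ -0.075000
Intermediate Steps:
h(T, x) = x*(T + x)
H = -19 (H = (1*(4*(-5) + 1))/1 = (1*(-20 + 1))*1 = (1*(-19))*1 = -19*1 = -19)
C(g, c) = (22 + g)/(c + g)
C(-1, H)/(-10*(-2) - 6) = ((22 - 1)/(-19 - 1))/(-10*(-2) - 6) = (21/(-20))/(20 - 6) = -1/20*21/14 = -21/20*1/14 = -3/40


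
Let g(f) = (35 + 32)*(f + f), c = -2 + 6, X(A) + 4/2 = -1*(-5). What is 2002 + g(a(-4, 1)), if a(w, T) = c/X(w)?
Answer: 6542/3 ≈ 2180.7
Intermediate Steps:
X(A) = 3 (X(A) = -2 - 1*(-5) = -2 + 5 = 3)
c = 4
a(w, T) = 4/3
g(f) = 134*f (g(f) = 67*(2*f) = 134*f)
2002 + g(a(-4, 1)) = 2002 + 134*(4/3) = 2002 + 536/3 = 6542/3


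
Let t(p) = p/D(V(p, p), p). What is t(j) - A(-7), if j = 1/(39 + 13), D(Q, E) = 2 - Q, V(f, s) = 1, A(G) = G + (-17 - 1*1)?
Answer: 1301/52 ≈ 25.019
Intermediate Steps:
A(G) = -18 + G (A(G) = G + (-17 - 1) = G - 18 = -18 + G)
j = 1/52 ≈ 0.019231
t(p) = p (t(p) = p/(2 - 1*1) = p/(2 - 1) = p/1 = p*1 = p)
t(j) - A(-7) = 1/52 - (-18 - 7) = 1/52 - 1*(-25) = 1/52 + 25 = 1301/52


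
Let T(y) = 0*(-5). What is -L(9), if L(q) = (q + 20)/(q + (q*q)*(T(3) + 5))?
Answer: -29/414 ≈ -0.070048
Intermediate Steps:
T(y) = 0
L(q) = (20 + q)/(q + 5*q²) (L(q) = (q + 20)/(q + (q*q)*(0 + 5)) = (20 + q)/(q + q²*5) = (20 + q)/(q + 5*q²))
-L(9) = -(20 + 9)/(9*(1 + 5*9)) = -29/(9*(1 + 45)) = -29/(9*46) = -1*29/414 = -29/414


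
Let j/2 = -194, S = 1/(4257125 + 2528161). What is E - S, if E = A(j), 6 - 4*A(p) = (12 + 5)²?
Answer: -960117971/13570572 ≈ -70.750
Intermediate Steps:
S = 1/6785286 ≈ 1.4738e-7
j = -388 (j = 2*(-194) = -388)
A(p) = -283/4 (A(p) = 3/2 - (12 + 5)²/4 = 3/2 - ¼*17² = 3/2 - ¼*289 = 3/2 - 289/4 = -283/4)
E = -283/4 ≈ -70.750
E - S = -283/4 - 1*1/6785286 = -283/4 - 1/6785286 = -960117971/13570572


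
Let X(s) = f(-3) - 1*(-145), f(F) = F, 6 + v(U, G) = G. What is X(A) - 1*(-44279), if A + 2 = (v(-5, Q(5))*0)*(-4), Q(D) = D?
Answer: 44421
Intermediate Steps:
v(U, G) = -6 + G
A = -2 (A = -2 + ((-6 + 5)*0)*(-4) = -2 - 1*0*(-4) = -2 + 0*(-4) = -2 + 0 = -2)
X(s) = 142 (X(s) = -3 - 1*(-145) = -3 + 145 = 142)
X(A) - 1*(-44279) = 142 - 1*(-44279) = 142 + 44279 = 44421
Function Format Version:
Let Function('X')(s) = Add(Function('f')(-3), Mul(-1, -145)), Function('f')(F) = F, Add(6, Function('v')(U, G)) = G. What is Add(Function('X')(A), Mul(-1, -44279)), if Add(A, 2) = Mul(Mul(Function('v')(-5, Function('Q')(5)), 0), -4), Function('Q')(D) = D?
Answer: 44421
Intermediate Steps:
Function('v')(U, G) = Add(-6, G)
A = -2 (A = Add(-2, Mul(Mul(Add(-6, 5), 0), -4)) = Add(-2, Mul(Mul(-1, 0), -4)) = Add(-2, Mul(0, -4)) = Add(-2, 0) = -2)
Function('X')(s) = 142 (Function('X')(s) = Add(-3, Mul(-1, -145)) = Add(-3, 145) = 142)
Add(Function('X')(A), Mul(-1, -44279)) = Add(142, Mul(-1, -44279)) = Add(142, 44279) = 44421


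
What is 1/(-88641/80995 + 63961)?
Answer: 80995/5180432554 ≈ 1.5635e-5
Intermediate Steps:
1/(-88641/80995 + 63961) = 1/(5180432554/80995) = 80995/5180432554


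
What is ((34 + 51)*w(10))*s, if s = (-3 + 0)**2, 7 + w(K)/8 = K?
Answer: 18360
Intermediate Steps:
w(K) = -56 + 8*K
s = 9 (s = (-3)**2 = 9)
((34 + 51)*w(10))*s = ((34 + 51)*(-56 + 8*10))*9 = (85*(-56 + 80))*9 = (85*24)*9 = 2040*9 = 18360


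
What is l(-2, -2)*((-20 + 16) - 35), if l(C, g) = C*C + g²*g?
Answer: 156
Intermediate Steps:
l(C, g) = C² + g³
l(-2, -2)*((-20 + 16) - 35) = ((-2)² + (-2)³)*((-20 + 16) - 35) = (4 - 8)*(-4 - 35) = -4*(-39) = 156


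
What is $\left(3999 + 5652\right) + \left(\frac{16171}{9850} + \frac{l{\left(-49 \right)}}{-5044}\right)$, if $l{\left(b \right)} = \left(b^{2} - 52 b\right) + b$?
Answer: $\frac{119881948731}{12420850} \approx 9651.7$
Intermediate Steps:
$l{\left(b \right)} = b^{2} - 51 b$
$\left(3999 + 5652\right) + \left(\frac{16171}{9850} + \frac{l{\left(-49 \right)}}{-5044}\right) = \left(3999 + 5652\right) + \left(\frac{16171}{9850} + \frac{\left(-49\right) \left(-51 - 49\right)}{-5044}\right) = 9651 + \left(16171 \cdot \frac{1}{9850} + \left(-49\right) \left(-100\right) \left(- \frac{1}{5044}\right)\right) = 9651 + \left(\frac{16171}{9850} + 4900 \left(- \frac{1}{5044}\right)\right) = 9651 + \left(\frac{16171}{9850} - \frac{1225}{1261}\right) = 9651 + \frac{8325381}{12420850} = \frac{119881948731}{12420850}$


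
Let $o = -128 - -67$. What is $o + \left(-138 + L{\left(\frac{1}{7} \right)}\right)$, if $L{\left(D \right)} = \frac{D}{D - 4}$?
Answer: $- \frac{5374}{27} \approx -199.04$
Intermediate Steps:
$o = -61$ ($o = -128 + 67 = -61$)
$L{\left(D \right)} = \frac{D}{-4 + D}$
$o + \left(-138 + L{\left(\frac{1}{7} \right)}\right) = -61 - \left(138 - \frac{1}{7 \left(-4 + \frac{1}{7}\right)}\right) = -61 - \left(138 - \frac{1}{7 \left(- \frac{27}{7}\right)}\right) = -61 + \left(-138 + \frac{1}{7} \left(- \frac{7}{27}\right)\right) = -61 - \frac{3727}{27} = - \frac{5374}{27}$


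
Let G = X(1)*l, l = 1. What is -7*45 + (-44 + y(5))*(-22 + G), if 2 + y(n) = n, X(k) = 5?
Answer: 382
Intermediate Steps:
y(n) = -2 + n
G = 5 (G = 5*1 = 5)
-7*45 + (-44 + y(5))*(-22 + G) = -7*45 + (-44 + (-2 + 5))*(-22 + 5) = -315 + (-44 + 3)*(-17) = -315 - 41*(-17) = -315 + 697 = 382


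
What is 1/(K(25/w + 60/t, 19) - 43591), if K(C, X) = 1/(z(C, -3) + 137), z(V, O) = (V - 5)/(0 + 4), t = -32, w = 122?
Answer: -264169/11515388927 ≈ -2.2941e-5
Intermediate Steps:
z(V, O) = -5/4 + V/4 (z(V, O) = (-5 + V)/4 = (-5 + V)*(¼) = -5/4 + V/4)
K(C, X) = 1/(543/4 + C/4) (K(C, X) = 1/((-5/4 + C/4) + 137) = 1/(543/4 + C/4))
1/(K(25/w + 60/t, 19) - 43591) = 1/(4/(543 + (25/122 + 60/(-32))) - 43591) = 1/(4/(543 + (25*(1/122) + 60*(-1/32))) - 43591) = 1/(4/(543 + (25/122 - 15/8)) - 43591) = 1/(4/(543 - 815/488) - 43591) = 1/(4/(264169/488) - 43591) = 1/(4*(488/264169) - 43591) = 1/(1952/264169 - 43591) = 1/(-11515388927/264169) = -264169/11515388927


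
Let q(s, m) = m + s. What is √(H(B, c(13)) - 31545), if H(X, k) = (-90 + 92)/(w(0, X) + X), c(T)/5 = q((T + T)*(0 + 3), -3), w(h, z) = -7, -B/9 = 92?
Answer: I*√21993964295/835 ≈ 177.61*I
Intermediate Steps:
B = -828 (B = -9*92 = -828)
c(T) = -15 + 30*T (c(T) = 5*(-3 + (T + T)*(0 + 3)) = 5*(-3 + (2*T)*3) = 5*(-3 + 6*T) = -15 + 30*T)
H(X, k) = 2/(-7 + X) (H(X, k) = (-90 + 92)/(-7 + X) = 2/(-7 + X))
√(H(B, c(13)) - 31545) = √(2/(-7 - 828) - 31545) = √(2/(-835) - 31545) = √(2*(-1/835) - 31545) = √(-2/835 - 31545) = √(-26340077/835) = I*√21993964295/835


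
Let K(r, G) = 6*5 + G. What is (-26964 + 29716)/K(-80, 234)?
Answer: 344/33 ≈ 10.424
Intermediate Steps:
K(r, G) = 30 + G
(-26964 + 29716)/K(-80, 234) = (-26964 + 29716)/(30 + 234) = 2752/264 = 2752*(1/264) = 344/33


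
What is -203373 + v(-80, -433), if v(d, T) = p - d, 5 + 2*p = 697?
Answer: -202947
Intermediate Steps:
p = 346 (p = -5/2 + (½)*697 = -5/2 + 697/2 = 346)
v(d, T) = 346 - d
-203373 + v(-80, -433) = -203373 + (346 - 1*(-80)) = -203373 + (346 + 80) = -203373 + 426 = -202947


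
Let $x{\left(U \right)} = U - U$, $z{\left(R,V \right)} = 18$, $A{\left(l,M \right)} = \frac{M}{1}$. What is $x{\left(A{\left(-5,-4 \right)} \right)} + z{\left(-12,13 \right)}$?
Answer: $18$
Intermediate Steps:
$A{\left(l,M \right)} = M$ ($A{\left(l,M \right)} = M 1 = M$)
$x{\left(U \right)} = 0$
$x{\left(A{\left(-5,-4 \right)} \right)} + z{\left(-12,13 \right)} = 0 + 18 = 18$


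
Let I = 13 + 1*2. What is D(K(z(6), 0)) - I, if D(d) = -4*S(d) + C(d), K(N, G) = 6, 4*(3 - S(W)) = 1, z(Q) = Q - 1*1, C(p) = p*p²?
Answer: 190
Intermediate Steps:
C(p) = p³
z(Q) = -1 + Q (z(Q) = Q - 1 = -1 + Q)
S(W) = 11/4 (S(W) = 3 - ¼*1 = 3 - ¼ = 11/4)
I = 15 (I = 13 + 2 = 15)
D(d) = -11 + d³ (D(d) = -4*11/4 + d³ = -11 + d³)
D(K(z(6), 0)) - I = (-11 + 6³) - 1*15 = (-11 + 216) - 15 = 205 - 15 = 190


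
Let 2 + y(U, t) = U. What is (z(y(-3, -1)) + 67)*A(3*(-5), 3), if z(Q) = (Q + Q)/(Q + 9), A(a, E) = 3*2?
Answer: 387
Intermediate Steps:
y(U, t) = -2 + U
A(a, E) = 6
z(Q) = 2*Q/(9 + Q) (z(Q) = (2*Q)/(9 + Q) = 2*Q/(9 + Q))
(z(y(-3, -1)) + 67)*A(3*(-5), 3) = (2*(-2 - 3)/(9 + (-2 - 3)) + 67)*6 = (2*(-5)/(9 - 5) + 67)*6 = (2*(-5)/4 + 67)*6 = (2*(-5)*(¼) + 67)*6 = (-5/2 + 67)*6 = (129/2)*6 = 387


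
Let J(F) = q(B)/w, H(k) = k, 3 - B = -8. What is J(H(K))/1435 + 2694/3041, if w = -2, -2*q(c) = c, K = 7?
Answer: 15497011/17455340 ≈ 0.88781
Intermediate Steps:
B = 11 (B = 3 - 1*(-8) = 3 + 8 = 11)
q(c) = -c/2
J(F) = 11/4 (J(F) = -½*11/(-2) = -11/2*(-½) = 11/4)
J(H(K))/1435 + 2694/3041 = (11/4)/1435 + 2694/3041 = (11/4)*(1/1435) + 2694*(1/3041) = 11/5740 + 2694/3041 = 15497011/17455340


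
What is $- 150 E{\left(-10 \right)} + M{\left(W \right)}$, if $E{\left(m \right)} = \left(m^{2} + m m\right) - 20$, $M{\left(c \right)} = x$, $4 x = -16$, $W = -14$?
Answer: $-27004$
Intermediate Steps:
$x = -4$ ($x = \frac{1}{4} \left(-16\right) = -4$)
$M{\left(c \right)} = -4$
$E{\left(m \right)} = -20 + 2 m^{2}$ ($E{\left(m \right)} = \left(m^{2} + m^{2}\right) - 20 = 2 m^{2} - 20 = -20 + 2 m^{2}$)
$- 150 E{\left(-10 \right)} + M{\left(W \right)} = - 150 \left(-20 + 2 \left(-10\right)^{2}\right) - 4 = - 150 \left(-20 + 2 \cdot 100\right) - 4 = - 150 \left(-20 + 200\right) - 4 = \left(-150\right) 180 - 4 = -27000 - 4 = -27004$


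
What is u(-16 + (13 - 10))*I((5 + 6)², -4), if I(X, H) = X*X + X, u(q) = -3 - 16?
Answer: -280478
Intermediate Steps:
u(q) = -19
I(X, H) = X + X² (I(X, H) = X² + X = X + X²)
u(-16 + (13 - 10))*I((5 + 6)², -4) = -19*(5 + 6)²*(1 + (5 + 6)²) = -19*11²*(1 + 11²) = -2299*(1 + 121) = -2299*122 = -19*14762 = -280478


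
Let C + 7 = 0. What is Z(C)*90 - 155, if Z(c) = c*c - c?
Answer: 4885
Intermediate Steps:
C = -7 (C = -7 + 0 = -7)
Z(c) = c**2 - c
Z(C)*90 - 155 = -7*(-1 - 7)*90 - 155 = -7*(-8)*90 - 155 = 56*90 - 155 = 5040 - 155 = 4885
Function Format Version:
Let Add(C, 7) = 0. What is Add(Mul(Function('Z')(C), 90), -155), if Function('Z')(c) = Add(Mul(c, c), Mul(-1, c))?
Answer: 4885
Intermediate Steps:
C = -7 (C = Add(-7, 0) = -7)
Function('Z')(c) = Add(Pow(c, 2), Mul(-1, c))
Add(Mul(Function('Z')(C), 90), -155) = Add(Mul(Mul(-7, Add(-1, -7)), 90), -155) = Add(Mul(Mul(-7, -8), 90), -155) = Add(Mul(56, 90), -155) = Add(5040, -155) = 4885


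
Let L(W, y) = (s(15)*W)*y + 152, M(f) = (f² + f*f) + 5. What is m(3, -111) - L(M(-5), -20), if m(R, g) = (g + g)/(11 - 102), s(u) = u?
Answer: 1487890/91 ≈ 16350.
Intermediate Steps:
M(f) = 5 + 2*f² (M(f) = (f² + f²) + 5 = 2*f² + 5 = 5 + 2*f²)
L(W, y) = 152 + 15*W*y (L(W, y) = (15*W)*y + 152 = 15*W*y + 152 = 152 + 15*W*y)
m(R, g) = -2*g/91 (m(R, g) = (2*g)/(-91) = (2*g)*(-1/91) = -2*g/91)
m(3, -111) - L(M(-5), -20) = -2/91*(-111) - (152 + 15*(5 + 2*(-5)²)*(-20)) = 222/91 - (152 + 15*(5 + 2*25)*(-20)) = 222/91 - (152 + 15*(5 + 50)*(-20)) = 222/91 - (152 + 15*55*(-20)) = 222/91 - (152 - 16500) = 222/91 - 1*(-16348) = 222/91 + 16348 = 1487890/91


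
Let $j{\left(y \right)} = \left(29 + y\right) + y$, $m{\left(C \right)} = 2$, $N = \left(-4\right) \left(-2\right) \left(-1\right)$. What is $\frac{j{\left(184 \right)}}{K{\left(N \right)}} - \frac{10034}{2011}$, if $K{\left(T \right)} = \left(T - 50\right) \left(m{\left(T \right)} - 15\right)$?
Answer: $- \frac{6767269}{1516294} \approx -4.463$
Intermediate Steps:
$N = -8$ ($N = 8 \left(-1\right) = -8$)
$j{\left(y \right)} = 29 + 2 y$
$K{\left(T \right)} = 650 - 13 T$ ($K{\left(T \right)} = \left(T - 50\right) \left(2 - 15\right) = \left(-50 + T\right) \left(-13\right) = 650 - 13 T$)
$\frac{j{\left(184 \right)}}{K{\left(N \right)}} - \frac{10034}{2011} = \frac{29 + 2 \cdot 184}{650 - -104} - \frac{10034}{2011} = \frac{29 + 368}{650 + 104} - \frac{10034}{2011} = \frac{397}{754} - \frac{10034}{2011} = - \frac{6767269}{1516294}$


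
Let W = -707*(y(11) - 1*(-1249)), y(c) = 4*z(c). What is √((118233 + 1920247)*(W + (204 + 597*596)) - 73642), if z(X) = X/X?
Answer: I*√1080098894042 ≈ 1.0393e+6*I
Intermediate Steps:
z(X) = 1
y(c) = 4 (y(c) = 4*1 = 4)
W = -885871 (W = -707*(4 - 1*(-1249)) = -707*(4 + 1249) = -707*1253 = -885871)
√((118233 + 1920247)*(W + (204 + 597*596)) - 73642) = √((118233 + 1920247)*(-885871 + (204 + 597*596)) - 73642) = √(2038480*(-885871 + (204 + 355812)) - 73642) = √(2038480*(-885871 + 356016) - 73642) = √(2038480*(-529855) - 73642) = √(-1080098820400 - 73642) = √(-1080098894042) = I*√1080098894042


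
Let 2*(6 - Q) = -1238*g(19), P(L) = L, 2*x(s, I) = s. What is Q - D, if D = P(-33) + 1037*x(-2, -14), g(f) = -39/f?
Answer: -3697/19 ≈ -194.58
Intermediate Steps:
x(s, I) = s/2
D = -1070 (D = -33 + 1037*((1/2)*(-2)) = -33 + 1037*(-1) = -33 - 1037 = -1070)
Q = -24027/19 (Q = 6 - (-619)*(-39/19) = 6 - (-619)*(-39*1/19) = 6 - (-619)*(-39)/19 = 6 - 1/2*48282/19 = 6 - 24141/19 = -24027/19 ≈ -1264.6)
Q - D = -24027/19 - 1*(-1070) = -24027/19 + 1070 = -3697/19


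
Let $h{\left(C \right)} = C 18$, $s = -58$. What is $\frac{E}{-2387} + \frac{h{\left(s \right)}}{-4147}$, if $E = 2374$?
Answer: $- \frac{23050}{31031} \approx -0.74281$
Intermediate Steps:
$h{\left(C \right)} = 18 C$
$\frac{E}{-2387} + \frac{h{\left(s \right)}}{-4147} = \frac{2374}{-2387} + \frac{18 \left(-58\right)}{-4147} = 2374 \left(- \frac{1}{2387}\right) - - \frac{36}{143} = - \frac{2374}{2387} + \frac{36}{143} = - \frac{23050}{31031}$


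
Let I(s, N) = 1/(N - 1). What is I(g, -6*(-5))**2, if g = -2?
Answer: 1/841 ≈ 0.0011891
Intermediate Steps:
I(s, N) = 1/(-1 + N)
I(g, -6*(-5))**2 = (1/(-1 - 6*(-5)))**2 = (1/(-1 + 30))**2 = (1/29)**2 = 1/841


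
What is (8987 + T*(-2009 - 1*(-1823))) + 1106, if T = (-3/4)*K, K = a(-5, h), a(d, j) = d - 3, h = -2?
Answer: 8977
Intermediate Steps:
a(d, j) = -3 + d
K = -8 (K = -3 - 5 = -8)
T = 6 (T = (-3/4)*(-8) = ((¼)*(-3))*(-8) = -¾*(-8) = 6)
(8987 + T*(-2009 - 1*(-1823))) + 1106 = (8987 + 6*(-2009 - 1*(-1823))) + 1106 = (8987 + 6*(-2009 + 1823)) + 1106 = (8987 + 6*(-186)) + 1106 = (8987 - 1116) + 1106 = 7871 + 1106 = 8977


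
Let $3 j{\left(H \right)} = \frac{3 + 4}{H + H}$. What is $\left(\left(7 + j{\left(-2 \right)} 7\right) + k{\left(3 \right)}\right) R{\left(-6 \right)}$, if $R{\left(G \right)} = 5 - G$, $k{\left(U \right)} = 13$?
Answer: $\frac{2101}{12} \approx 175.08$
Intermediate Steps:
$j{\left(H \right)} = \frac{7}{6 H}$ ($j{\left(H \right)} = \frac{\left(3 + 4\right) \frac{1}{H + H}}{3} = \frac{7 \frac{1}{2 H}}{3} = \frac{\frac{7}{2} \frac{1}{H}}{3} = \frac{7}{6 H}$)
$\left(\left(7 + j{\left(-2 \right)} 7\right) + k{\left(3 \right)}\right) R{\left(-6 \right)} = \left(\left(7 + \frac{7}{6 \left(-2\right)} 7\right) + 13\right) \left(5 - -6\right) = \left(\left(7 + \frac{7}{6} \left(- \frac{1}{2}\right) 7\right) + 13\right) \left(5 + 6\right) = \left(\left(7 - \frac{49}{12}\right) + 13\right) 11 = \left(\frac{35}{12} + 13\right) 11 = \frac{191}{12} \cdot 11 = \frac{2101}{12}$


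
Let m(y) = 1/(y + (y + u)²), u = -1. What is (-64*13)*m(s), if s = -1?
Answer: -832/3 ≈ -277.33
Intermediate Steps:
m(y) = 1/(y + (-1 + y)²) (m(y) = 1/(y + (y - 1)²) = 1/(y + (-1 + y)²))
(-64*13)*m(s) = (-64*13)/(-1 + (-1 - 1)²) = -832/(-1 + (-2)²) = -832/(-1 + 4) = -832/3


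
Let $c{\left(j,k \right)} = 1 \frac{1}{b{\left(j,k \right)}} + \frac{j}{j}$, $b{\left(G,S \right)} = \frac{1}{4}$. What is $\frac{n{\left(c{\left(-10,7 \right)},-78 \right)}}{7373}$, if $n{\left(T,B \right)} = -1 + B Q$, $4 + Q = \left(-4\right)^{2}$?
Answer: $- \frac{937}{7373} \approx -0.12709$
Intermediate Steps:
$b{\left(G,S \right)} = \frac{1}{4}$
$Q = 12$ ($Q = -4 + \left(-4\right)^{2} = -4 + 16 = 12$)
$c{\left(j,k \right)} = 5$ ($c{\left(j,k \right)} = 1 \frac{1}{\frac{1}{4}} + \frac{j}{j} = 1 \cdot 4 + 1 = 4 + 1 = 5$)
$n{\left(T,B \right)} = -1 + 12 B$ ($n{\left(T,B \right)} = -1 + B 12 = -1 + 12 B$)
$\frac{n{\left(c{\left(-10,7 \right)},-78 \right)}}{7373} = \frac{-1 + 12 \left(-78\right)}{7373} = \left(-1 - 936\right) \frac{1}{7373} = \left(-937\right) \frac{1}{7373} = - \frac{937}{7373}$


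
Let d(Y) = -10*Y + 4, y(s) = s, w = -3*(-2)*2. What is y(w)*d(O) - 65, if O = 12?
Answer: -1457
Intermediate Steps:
w = 12 (w = 6*2 = 12)
d(Y) = 4 - 10*Y
y(w)*d(O) - 65 = 12*(4 - 10*12) - 65 = 12*(4 - 120) - 65 = 12*(-116) - 65 = -1392 - 65 = -1457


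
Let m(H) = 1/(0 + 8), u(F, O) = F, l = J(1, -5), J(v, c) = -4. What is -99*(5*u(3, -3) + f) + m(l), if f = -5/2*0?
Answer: -11879/8 ≈ -1484.9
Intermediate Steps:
l = -4
f = 0 (f = -5*½*0 = -5/2*0 = 0)
m(H) = ⅛ (m(H) = 1/8 = ⅛)
-99*(5*u(3, -3) + f) + m(l) = -99*(5*3 + 0) + ⅛ = -99*(15 + 0) + ⅛ = -99*15 + ⅛ = -1485 + ⅛ = -11879/8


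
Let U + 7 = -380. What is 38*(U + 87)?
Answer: -11400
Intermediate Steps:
U = -387 (U = -7 - 380 = -387)
38*(U + 87) = 38*(-387 + 87) = 38*(-300) = -11400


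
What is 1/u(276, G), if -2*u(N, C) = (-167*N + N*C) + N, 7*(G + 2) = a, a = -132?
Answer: 7/180504 ≈ 3.8780e-5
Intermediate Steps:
G = -146/7 (G = -2 + (1/7)*(-132) = -2 - 132/7 = -146/7 ≈ -20.857)
u(N, C) = 83*N - C*N/2 (u(N, C) = -((-167*N + N*C) + N)/2 = -((-167*N + C*N) + N)/2 = -(-166*N + C*N)/2 = 83*N - C*N/2)
1/u(276, G) = 1/((1/2)*276*(166 - 1*(-146/7))) = 1/((1/2)*276*(166 + 146/7)) = 1/((1/2)*276*(1308/7)) = 1/(180504/7) = 7/180504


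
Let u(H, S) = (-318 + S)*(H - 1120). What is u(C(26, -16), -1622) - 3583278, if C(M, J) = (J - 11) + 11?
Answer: -1379438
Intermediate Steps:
C(M, J) = J (C(M, J) = (-11 + J) + 11 = J)
u(H, S) = (-1120 + H)*(-318 + S) (u(H, S) = (-318 + S)*(-1120 + H) = (-1120 + H)*(-318 + S))
u(C(26, -16), -1622) - 3583278 = (356160 - 1120*(-1622) - 318*(-16) - 16*(-1622)) - 3583278 = (356160 + 1816640 + 5088 + 25952) - 3583278 = 2203840 - 3583278 = -1379438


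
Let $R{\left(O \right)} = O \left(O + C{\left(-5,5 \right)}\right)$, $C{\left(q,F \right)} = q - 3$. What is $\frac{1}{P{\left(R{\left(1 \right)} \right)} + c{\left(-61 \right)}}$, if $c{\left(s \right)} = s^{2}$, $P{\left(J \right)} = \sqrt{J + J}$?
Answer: $\frac{3721}{13845855} - \frac{i \sqrt{14}}{13845855} \approx 0.00026874 - 2.7024 \cdot 10^{-7} i$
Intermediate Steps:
$C{\left(q,F \right)} = -3 + q$ ($C{\left(q,F \right)} = q - 3 = -3 + q$)
$R{\left(O \right)} = O \left(-8 + O\right)$ ($R{\left(O \right)} = O \left(O - 8\right) = O \left(-8 + O\right)$)
$P{\left(J \right)} = \sqrt{2} \sqrt{J}$ ($P{\left(J \right)} = \sqrt{2 J} = \sqrt{2} \sqrt{J}$)
$\frac{1}{P{\left(R{\left(1 \right)} \right)} + c{\left(-61 \right)}} = \frac{1}{\sqrt{2} \sqrt{1 \left(-8 + 1\right)} + \left(-61\right)^{2}} = \frac{1}{\sqrt{2} \sqrt{1 \left(-7\right)} + 3721} = \frac{1}{\sqrt{2} \sqrt{-7} + 3721} = \frac{1}{\sqrt{2} i \sqrt{7} + 3721} = \frac{1}{i \sqrt{14} + 3721} = \frac{1}{3721 + i \sqrt{14}}$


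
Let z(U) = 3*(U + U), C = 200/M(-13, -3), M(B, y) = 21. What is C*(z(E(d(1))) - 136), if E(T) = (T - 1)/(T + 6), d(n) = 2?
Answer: -27050/21 ≈ -1288.1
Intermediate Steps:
E(T) = (-1 + T)/(6 + T)
C = 200/21 ≈ 9.5238
z(U) = 6*U (z(U) = 3*(2*U) = 6*U)
C*(z(E(d(1))) - 136) = 200*(6*((-1 + 2)/(6 + 2)) - 136)/21 = 200*(6*(1/8) - 136)/21 = 200*(3/4 - 136)/21 = (200/21)*(-541/4) = -27050/21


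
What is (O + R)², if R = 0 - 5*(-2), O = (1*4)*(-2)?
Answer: 4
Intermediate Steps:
O = -8 (O = 4*(-2) = -8)
R = 10 (R = 0 + 10 = 10)
(O + R)² = (-8 + 10)² = 2² = 4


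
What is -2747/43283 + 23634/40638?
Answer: 11683562/22550443 ≈ 0.51811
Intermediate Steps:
-2747/43283 + 23634/40638 = -2747*1/43283 + 23634*(1/40638) = -2747/43283 + 303/521 = 11683562/22550443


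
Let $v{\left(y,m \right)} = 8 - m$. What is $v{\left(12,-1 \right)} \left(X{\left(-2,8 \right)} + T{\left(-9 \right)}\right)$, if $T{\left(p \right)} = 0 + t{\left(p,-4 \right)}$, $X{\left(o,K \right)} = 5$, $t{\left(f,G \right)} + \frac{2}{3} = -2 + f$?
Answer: $-60$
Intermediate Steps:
$t{\left(f,G \right)} = - \frac{8}{3} + f$ ($t{\left(f,G \right)} = - \frac{2}{3} + \left(-2 + f\right) = - \frac{8}{3} + f$)
$T{\left(p \right)} = - \frac{8}{3} + p$ ($T{\left(p \right)} = 0 + \left(- \frac{8}{3} + p\right) = - \frac{8}{3} + p$)
$v{\left(12,-1 \right)} \left(X{\left(-2,8 \right)} + T{\left(-9 \right)}\right) = \left(8 - -1\right) \left(5 - \frac{35}{3}\right) = \left(8 + 1\right) \left(5 - \frac{35}{3}\right) = 9 \left(- \frac{20}{3}\right) = -60$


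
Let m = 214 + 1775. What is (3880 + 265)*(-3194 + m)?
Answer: -4994725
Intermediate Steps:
m = 1989
(3880 + 265)*(-3194 + m) = (3880 + 265)*(-3194 + 1989) = 4145*(-1205) = -4994725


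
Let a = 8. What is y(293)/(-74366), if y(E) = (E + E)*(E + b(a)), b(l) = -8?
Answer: -4395/1957 ≈ -2.2458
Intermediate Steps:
y(E) = 2*E*(-8 + E) (y(E) = (E + E)*(E - 8) = (2*E)*(-8 + E) = 2*E*(-8 + E))
y(293)/(-74366) = (2*293*(-8 + 293))/(-74366) = (2*293*285)*(-1/74366) = 167010*(-1/74366) = -4395/1957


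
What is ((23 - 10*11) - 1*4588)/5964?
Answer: -4675/5964 ≈ -0.78387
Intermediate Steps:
((23 - 10*11) - 1*4588)/5964 = ((23 - 110) - 4588)*(1/5964) = (-87 - 4588)*(1/5964) = -4675*1/5964 = -4675/5964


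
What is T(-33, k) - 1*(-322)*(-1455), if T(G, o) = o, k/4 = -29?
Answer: -468626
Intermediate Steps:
k = -116 (k = 4*(-29) = -116)
T(-33, k) - 1*(-322)*(-1455) = -116 - 1*(-322)*(-1455) = -116 + 322*(-1455) = -116 - 468510 = -468626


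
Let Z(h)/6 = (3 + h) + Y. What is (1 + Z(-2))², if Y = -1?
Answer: 1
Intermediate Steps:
Z(h) = 12 + 6*h (Z(h) = 6*((3 + h) - 1) = 6*(2 + h) = 12 + 6*h)
(1 + Z(-2))² = (1 + (12 + 6*(-2)))² = (1 + (12 - 12))² = (1 + 0)² = 1² = 1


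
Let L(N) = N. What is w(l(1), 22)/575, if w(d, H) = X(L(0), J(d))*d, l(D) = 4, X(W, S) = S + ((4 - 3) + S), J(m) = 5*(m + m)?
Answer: 324/575 ≈ 0.56348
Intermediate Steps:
J(m) = 10*m (J(m) = 5*(2*m) = 10*m)
X(W, S) = 1 + 2*S (X(W, S) = S + (1 + S) = 1 + 2*S)
w(d, H) = d*(1 + 20*d) (w(d, H) = (1 + 2*(10*d))*d = (1 + 20*d)*d = d*(1 + 20*d))
w(l(1), 22)/575 = (4*(1 + 20*4))/575 = (4*(1 + 80))*(1/575) = (4*81)*(1/575) = 324*(1/575) = 324/575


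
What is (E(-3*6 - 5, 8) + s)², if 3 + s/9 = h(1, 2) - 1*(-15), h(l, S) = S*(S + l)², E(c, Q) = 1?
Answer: 73441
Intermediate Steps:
s = 270 (s = -27 + 9*(2*(2 + 1)² - 1*(-15)) = -27 + 9*(2*3² + 15) = -27 + 9*(2*9 + 15) = -27 + 9*(18 + 15) = -27 + 9*33 = -27 + 297 = 270)
(E(-3*6 - 5, 8) + s)² = (1 + 270)² = 271² = 73441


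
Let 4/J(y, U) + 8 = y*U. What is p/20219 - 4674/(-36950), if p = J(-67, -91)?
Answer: 287716302367/2274521746225 ≈ 0.12650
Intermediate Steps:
J(y, U) = 4/(-8 + U*y) (J(y, U) = 4/(-8 + y*U) = 4/(-8 + U*y))
p = 4/6089 (p = 4/(-8 - 91*(-67)) = 4/(-8 + 6097) = 4/6089 ≈ 0.00065692)
p/20219 - 4674/(-36950) = (4/6089)/20219 - 4674/(-36950) = (4/6089)*(1/20219) - 4674*(-1/36950) = 4/123113491 + 2337/18475 = 287716302367/2274521746225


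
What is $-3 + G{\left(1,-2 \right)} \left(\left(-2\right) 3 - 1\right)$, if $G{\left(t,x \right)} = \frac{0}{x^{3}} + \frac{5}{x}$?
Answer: $\frac{29}{2} \approx 14.5$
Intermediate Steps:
$G{\left(t,x \right)} = \frac{5}{x}$ ($G{\left(t,x \right)} = \frac{0}{x^{3}} + \frac{5}{x} = 0 + \frac{5}{x} = \frac{5}{x}$)
$-3 + G{\left(1,-2 \right)} \left(\left(-2\right) 3 - 1\right) = -3 + \frac{5}{-2} \left(\left(-2\right) 3 - 1\right) = -3 + 5 \left(- \frac{1}{2}\right) \left(-6 - 1\right) = -3 - - \frac{35}{2} = -3 + \frac{35}{2} = \frac{29}{2}$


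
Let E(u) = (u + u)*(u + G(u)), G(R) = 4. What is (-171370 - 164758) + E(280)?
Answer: -177088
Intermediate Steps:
E(u) = 2*u*(4 + u) (E(u) = (u + u)*(u + 4) = (2*u)*(4 + u) = 2*u*(4 + u))
(-171370 - 164758) + E(280) = (-171370 - 164758) + 2*280*(4 + 280) = -336128 + 2*280*284 = -336128 + 159040 = -177088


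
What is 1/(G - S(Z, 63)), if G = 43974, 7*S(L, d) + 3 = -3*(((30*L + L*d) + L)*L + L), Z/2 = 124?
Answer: 7/17652693 ≈ 3.9654e-7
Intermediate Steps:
Z = 248 (Z = 2*124 = 248)
S(L, d) = -3/7 - 3*L/7 - 3*L*(31*L + L*d)/7 (S(L, d) = -3/7 + (-3*(((30*L + L*d) + L)*L + L))/7 = -3/7 + (-3*((31*L + L*d)*L + L))/7 = -3/7 + (-3*(L*(31*L + L*d) + L))/7 = -3/7 + (-3*(L + L*(31*L + L*d)))/7 = -3/7 + (-3*L - 3*L*(31*L + L*d))/7 = -3/7 + (-3*L/7 - 3*L*(31*L + L*d)/7) = -3/7 - 3*L/7 - 3*L*(31*L + L*d)/7)
1/(G - S(Z, 63)) = 1/(43974 - (-3/7 - 93/7*248² - 3/7*248 - 3/7*63*248²)) = 1/(43974 - (-3/7 - 93/7*61504 - 744/7 - 3/7*63*61504)) = 1/(43974 - (-3/7 - 5719872/7 - 744/7 - 1660608)) = 1/(43974 - 1*(-17344875/7)) = 1/(43974 + 17344875/7) = 1/(17652693/7) = 7/17652693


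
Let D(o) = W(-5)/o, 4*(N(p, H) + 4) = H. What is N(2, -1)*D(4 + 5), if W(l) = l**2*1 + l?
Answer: -85/9 ≈ -9.4444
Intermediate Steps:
W(l) = l + l**2 (W(l) = l**2 + l = l + l**2)
N(p, H) = -4 + H/4
D(o) = 20/o (D(o) = (-5*(1 - 5))/o = (-5*(-4))/o = 20/o)
N(2, -1)*D(4 + 5) = (-4 + (1/4)*(-1))*(20/(4 + 5)) = (-4 - 1/4)*(20/9) = -85/9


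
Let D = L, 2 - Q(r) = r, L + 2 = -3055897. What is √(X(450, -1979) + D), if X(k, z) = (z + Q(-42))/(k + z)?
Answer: 2*I*√1786050753861/1529 ≈ 1748.1*I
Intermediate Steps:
L = -3055899 (L = -2 - 3055897 = -3055899)
Q(r) = 2 - r
D = -3055899
X(k, z) = (44 + z)/(k + z) (X(k, z) = (z + (2 - 1*(-42)))/(k + z) = (z + (2 + 42))/(k + z) = (z + 44)/(k + z) = (44 + z)/(k + z))
√(X(450, -1979) + D) = √((44 - 1979)/(450 - 1979) - 3055899) = √(-1935/(-1529) - 3055899) = √(-1/1529*(-1935) - 3055899) = √(1935/1529 - 3055899) = √(-4672467636/1529) = 2*I*√1786050753861/1529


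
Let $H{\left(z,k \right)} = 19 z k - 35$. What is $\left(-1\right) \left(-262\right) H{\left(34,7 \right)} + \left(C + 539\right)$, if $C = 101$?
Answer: $1176234$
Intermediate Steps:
$H{\left(z,k \right)} = -35 + 19 k z$ ($H{\left(z,k \right)} = 19 k z - 35 = -35 + 19 k z$)
$\left(-1\right) \left(-262\right) H{\left(34,7 \right)} + \left(C + 539\right) = \left(-1\right) \left(-262\right) \left(-35 + 19 \cdot 7 \cdot 34\right) + \left(101 + 539\right) = 262 \left(-35 + 4522\right) + 640 = 262 \cdot 4487 + 640 = 1175594 + 640 = 1176234$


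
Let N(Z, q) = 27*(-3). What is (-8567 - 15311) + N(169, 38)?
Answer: -23959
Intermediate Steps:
N(Z, q) = -81
(-8567 - 15311) + N(169, 38) = (-8567 - 15311) - 81 = -23878 - 81 = -23959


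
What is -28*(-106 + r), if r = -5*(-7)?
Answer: 1988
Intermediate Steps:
r = 35
-28*(-106 + r) = -28*(-106 + 35) = -28*(-71) = 1988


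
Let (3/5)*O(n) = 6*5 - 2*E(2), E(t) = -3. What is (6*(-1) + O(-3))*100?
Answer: 5400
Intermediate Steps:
O(n) = 60 (O(n) = 5*(6*5 - 2*(-3))/3 = 5*(30 + 6)/3 = (5/3)*36 = 60)
(6*(-1) + O(-3))*100 = (6*(-1) + 60)*100 = (-6 + 60)*100 = 54*100 = 5400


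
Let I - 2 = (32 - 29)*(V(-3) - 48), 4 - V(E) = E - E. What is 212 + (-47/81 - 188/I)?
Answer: 1120739/5265 ≈ 212.87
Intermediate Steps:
V(E) = 4 (V(E) = 4 - (E - E) = 4 - 1*0 = 4 + 0 = 4)
I = -130 (I = 2 + (32 - 29)*(4 - 48) = 2 + 3*(-44) = 2 - 132 = -130)
212 + (-47/81 - 188/I) = 212 + (-47/81 - 188/(-130)) = 212 + (-47*1/81 - 188*(-1/130)) = 212 + (-47/81 + 94/65) = 212 + 4559/5265 = 1120739/5265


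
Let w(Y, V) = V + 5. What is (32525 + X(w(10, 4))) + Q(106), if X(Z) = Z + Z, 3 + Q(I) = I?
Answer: 32646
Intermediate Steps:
w(Y, V) = 5 + V
Q(I) = -3 + I
X(Z) = 2*Z
(32525 + X(w(10, 4))) + Q(106) = (32525 + 2*(5 + 4)) + (-3 + 106) = (32525 + 2*9) + 103 = (32525 + 18) + 103 = 32543 + 103 = 32646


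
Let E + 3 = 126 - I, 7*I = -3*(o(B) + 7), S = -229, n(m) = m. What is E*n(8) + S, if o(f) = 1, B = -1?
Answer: 5477/7 ≈ 782.43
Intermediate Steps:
I = -24/7 (I = (-3*(1 + 7))/7 = (-3*8)/7 = (1/7)*(-24) = -24/7 ≈ -3.4286)
E = 885/7 (E = -3 + (126 - 1*(-24/7)) = -3 + (126 + 24/7) = -3 + 906/7 = 885/7 ≈ 126.43)
E*n(8) + S = (885/7)*8 - 229 = 7080/7 - 229 = 5477/7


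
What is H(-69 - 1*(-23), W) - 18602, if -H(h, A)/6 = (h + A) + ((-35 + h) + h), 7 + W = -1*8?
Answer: -17474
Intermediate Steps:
W = -15 (W = -7 - 1*8 = -7 - 8 = -15)
H(h, A) = 210 - 18*h - 6*A (H(h, A) = -6*((h + A) + ((-35 + h) + h)) = -6*((A + h) + (-35 + 2*h)) = -6*(-35 + A + 3*h) = 210 - 18*h - 6*A)
H(-69 - 1*(-23), W) - 18602 = (210 - 18*(-69 - 1*(-23)) - 6*(-15)) - 18602 = (210 - 18*(-69 + 23) + 90) - 18602 = (210 - 18*(-46) + 90) - 18602 = (210 + 828 + 90) - 18602 = 1128 - 18602 = -17474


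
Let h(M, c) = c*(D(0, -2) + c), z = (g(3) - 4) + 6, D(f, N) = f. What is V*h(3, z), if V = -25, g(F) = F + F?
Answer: -1600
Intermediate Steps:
g(F) = 2*F
z = 8 (z = (2*3 - 4) + 6 = (6 - 4) + 6 = 2 + 6 = 8)
h(M, c) = c² (h(M, c) = c*(0 + c) = c*c = c²)
V*h(3, z) = -25*8² = -25*64 = -1600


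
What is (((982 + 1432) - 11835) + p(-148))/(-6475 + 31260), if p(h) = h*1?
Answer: -9569/24785 ≈ -0.38608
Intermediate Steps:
p(h) = h
(((982 + 1432) - 11835) + p(-148))/(-6475 + 31260) = (((982 + 1432) - 11835) - 148)/(-6475 + 31260) = ((2414 - 11835) - 148)/24785 = (-9421 - 148)*(1/24785) = -9569*1/24785 = -9569/24785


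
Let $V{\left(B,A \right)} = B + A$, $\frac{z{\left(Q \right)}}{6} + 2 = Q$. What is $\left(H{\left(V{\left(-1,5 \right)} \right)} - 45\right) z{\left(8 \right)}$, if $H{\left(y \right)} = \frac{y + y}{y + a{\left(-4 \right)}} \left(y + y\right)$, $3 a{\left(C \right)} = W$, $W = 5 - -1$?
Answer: $-1236$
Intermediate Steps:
$W = 6$ ($W = 5 + 1 = 6$)
$a{\left(C \right)} = 2$ ($a{\left(C \right)} = \frac{1}{3} \cdot 6 = 2$)
$z{\left(Q \right)} = -12 + 6 Q$
$V{\left(B,A \right)} = A + B$
$H{\left(y \right)} = \frac{4 y^{2}}{2 + y}$ ($H{\left(y \right)} = \frac{y + y}{y + 2} \left(y + y\right) = \frac{2 y}{2 + y} 2 y = \frac{4 y^{2}}{2 + y}$)
$\left(H{\left(V{\left(-1,5 \right)} \right)} - 45\right) z{\left(8 \right)} = \left(\frac{4 \left(5 - 1\right)^{2}}{2 + \left(5 - 1\right)} - 45\right) \left(-12 + 6 \cdot 8\right) = \left(\frac{4 \cdot 4^{2}}{2 + 4} - 45\right) \left(-12 + 48\right) = \left(4 \cdot 16 \cdot \frac{1}{6} - 45\right) 36 = \left(\frac{32}{3} - 45\right) 36 = \left(- \frac{103}{3}\right) 36 = -1236$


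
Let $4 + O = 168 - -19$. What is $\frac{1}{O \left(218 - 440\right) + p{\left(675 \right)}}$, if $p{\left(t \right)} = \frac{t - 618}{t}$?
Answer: $- \frac{225}{9140831} \approx -2.4615 \cdot 10^{-5}$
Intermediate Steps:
$O = 183$ ($O = -4 + \left(168 - -19\right) = -4 + \left(168 + 19\right) = -4 + 187 = 183$)
$p{\left(t \right)} = \frac{-618 + t}{t}$
$\frac{1}{O \left(218 - 440\right) + p{\left(675 \right)}} = \frac{1}{183 \left(218 - 440\right) + \frac{-618 + 675}{675}} = \frac{1}{183 \left(-222\right) + \frac{1}{675} \cdot 57} = \frac{1}{-40626 + \frac{19}{225}} = \frac{1}{- \frac{9140831}{225}} = - \frac{225}{9140831}$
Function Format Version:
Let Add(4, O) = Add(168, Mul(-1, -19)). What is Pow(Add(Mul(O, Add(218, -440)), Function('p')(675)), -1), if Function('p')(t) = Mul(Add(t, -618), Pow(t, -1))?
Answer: Rational(-225, 9140831) ≈ -2.4615e-5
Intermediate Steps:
O = 183 (O = Add(-4, Add(168, Mul(-1, -19))) = Add(-4, Add(168, 19)) = Add(-4, 187) = 183)
Function('p')(t) = Mul(Pow(t, -1), Add(-618, t)) (Function('p')(t) = Mul(Add(-618, t), Pow(t, -1)) = Mul(Pow(t, -1), Add(-618, t)))
Pow(Add(Mul(O, Add(218, -440)), Function('p')(675)), -1) = Pow(Add(Mul(183, Add(218, -440)), Mul(Pow(675, -1), Add(-618, 675))), -1) = Pow(Add(Mul(183, -222), Mul(Rational(1, 675), 57)), -1) = Pow(Add(-40626, Rational(19, 225)), -1) = Pow(Rational(-9140831, 225), -1) = Rational(-225, 9140831)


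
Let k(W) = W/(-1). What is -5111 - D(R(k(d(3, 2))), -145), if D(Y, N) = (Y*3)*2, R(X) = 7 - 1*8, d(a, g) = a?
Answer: -5105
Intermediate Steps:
k(W) = -W (k(W) = W*(-1) = -W)
R(X) = -1 (R(X) = 7 - 8 = -1)
D(Y, N) = 6*Y (D(Y, N) = (3*Y)*2 = 6*Y)
-5111 - D(R(k(d(3, 2))), -145) = -5111 - 6*(-1) = -5111 - 1*(-6) = -5111 + 6 = -5105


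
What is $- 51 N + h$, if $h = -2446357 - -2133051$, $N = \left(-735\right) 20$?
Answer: $436394$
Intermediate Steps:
$N = -14700$
$h = -313306$ ($h = -2446357 + 2133051 = -313306$)
$- 51 N + h = \left(-51\right) \left(-14700\right) - 313306 = 749700 - 313306 = 436394$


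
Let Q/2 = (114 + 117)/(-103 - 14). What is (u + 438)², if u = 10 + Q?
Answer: 299913124/1521 ≈ 1.9718e+5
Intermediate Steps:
Q = -154/39 (Q = 2*((114 + 117)/(-103 - 14)) = 2*(231/(-117)) = 2*(231*(-1/117)) = 2*(-77/39) = -154/39 ≈ -3.9487)
u = 236/39 (u = 10 - 154/39 = 236/39 ≈ 6.0513)
(u + 438)² = (236/39 + 438)² = (17318/39)² = 299913124/1521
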